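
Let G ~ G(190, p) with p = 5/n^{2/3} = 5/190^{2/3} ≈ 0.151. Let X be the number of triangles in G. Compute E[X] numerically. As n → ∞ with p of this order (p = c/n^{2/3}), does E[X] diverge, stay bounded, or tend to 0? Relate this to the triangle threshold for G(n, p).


Number of potential triangles: C(190, 3) = 1125180.
Each occurs with probability p³ ≈ (0.151)³ ≈ 3.46260e-03.
By linearity: E[X] = C(190, 3)·p³ ≈ 1125180 · 3.46260e-03 ≈ 3896.053.
Since α = 2/3 < 1, p = c/n^{2/3} ≫ 1/n is above the triangle threshold p ~ 1/n. Asymptotically E[X] ~ (c³/6)·n^{3(1−α)} = (5³/6)·n^{1} → ∞; triangles are abundant w.h.p.

E[X] ≈ 3896.053; in regime p = Θ(1/n^{2/3}) E[X] diverges (above the triangle threshold p ~ 1/n).


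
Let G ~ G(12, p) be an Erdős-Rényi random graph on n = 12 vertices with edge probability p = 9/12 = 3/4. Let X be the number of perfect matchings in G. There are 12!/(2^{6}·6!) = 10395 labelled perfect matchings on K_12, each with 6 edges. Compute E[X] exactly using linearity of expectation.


K_12 has 12!/(2^{6}·6!) = 10395 labelled perfect matchings.
For each such perfect matching H, let X_H = 1 if all 6 edges of H are present in G. Then P[X_H = 1] = p^{6} = (3/4)^{6} = 729/4096.
By linearity of expectation: E[X] = Σ_H E[X_H] = 10395 · p^{6} = 10395 · 729/4096 = 7577955/4096.
Numerically: E[X] ≈ 1850.09.

E[X] = 10395 · (3/4)^{6} = 7577955/4096 ≈ 1850.09.


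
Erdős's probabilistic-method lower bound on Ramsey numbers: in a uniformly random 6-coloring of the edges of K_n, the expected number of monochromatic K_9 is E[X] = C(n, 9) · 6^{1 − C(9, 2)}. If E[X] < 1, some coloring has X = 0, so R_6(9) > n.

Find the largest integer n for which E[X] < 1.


We need C(n, 9) · 6^{1 − 36} < 1, i.e. C(n, 9) < 6^{36 − 1} = 1719070799748422591028658176.
Check values of n near the boundary:
  n = 4402: C(4402, 9) = 1696419745356657449393393700; 1696419745356657449393393700 < 1719070799748422591028658176? YES
  n = 4403: C(4403, 9) = 1699894433046281918452233150; 1699894433046281918452233150 < 1719070799748422591028658176? YES
  n = 4404: C(4404, 9) = 1703375445537161676647015880; 1703375445537161676647015880 < 1719070799748422591028658176? YES
  n = 4405: C(4405, 9) = 1706862792900636302463627150; 1706862792900636302463627150 < 1719070799748422591028658176? YES
  n = 4406: C(4406, 9) = 1710356485221788389505285700; 1710356485221788389505285700 < 1719070799748422591028658176? YES
  n = 4407: C(4407, 9) = 1713856532599459170657070050; 1713856532599459170657070050 < 1719070799748422591028658176? YES
  n = 4408: C(4408, 9) = 1717362945146264156457459600; 1717362945146264156457459600 < 1719070799748422591028658176? YES
  n = 4409: C(4409, 9) = 1720875732988608787686577131; 1720875732988608787686577131 < 1719070799748422591028658176? NO
The largest n with C(n, 9) < 1719070799748422591028658176 is n = 4408 (where E[X] = 35778394690547169926197075/35813974994758803979763712 ≈ 0.9990). Hence R_6(9) > 4408, i.e. R_6(9) ≥ 4409.

Largest n = 4408; hence R_6(9) > 4408.


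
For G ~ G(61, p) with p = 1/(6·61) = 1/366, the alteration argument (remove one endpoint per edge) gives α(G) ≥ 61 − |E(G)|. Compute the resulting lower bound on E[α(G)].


E[|E(G)|] = C(61, 2)·p = 1830 · (1/366) = 5.
E[α(G)] ≥ n − E[|E(G)|] = 61 − 5 = 56.
Numerically: ≈ 56.000.
(This is only a lower bound; the true E[α(G)] may be larger.)

E[α(G)] ≥ 56 ≈ 56.000.


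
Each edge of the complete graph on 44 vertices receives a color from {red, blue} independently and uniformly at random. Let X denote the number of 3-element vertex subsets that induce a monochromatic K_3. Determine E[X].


Let X = Σ_S X_S over the C(44, 3) = 13244 subsets S of size 3, where X_S = 1 if the K_3 on S is monochromatic.
For a fixed S, the K_3 on S has C(3, 2) = 3 edges. P[all 3 edges red] = (1/2)^3, and likewise for blue, so P[monochromatic] = 2·(1/2)^3 = 2^{1 − 3} = 1/4.
By linearity of expectation: E[X] = C(44, 3) · 2^{1 − 3} = 13244 · 1/4 = 3311.
Numerically: E[X] ≈ 3311.0000.

E[X] = C(44,3)·2^(1−C(3,2)) = 3311 ≈ 3311.0000.


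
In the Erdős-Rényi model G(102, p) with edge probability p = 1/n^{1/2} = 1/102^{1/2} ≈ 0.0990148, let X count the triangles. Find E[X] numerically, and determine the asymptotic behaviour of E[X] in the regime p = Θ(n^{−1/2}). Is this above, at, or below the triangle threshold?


Number of potential triangles: C(102, 3) = 171700.
Each occurs with probability p³ ≈ (0.0990148)³ ≈ 9.70732885e-04.
By linearity: E[X] = C(102, 3)·p³ ≈ 171700 · 9.70732885e-04 ≈ 166.674836.
Since α = 1/2 < 1, p = c/n^{1/2} ≫ 1/n is above the triangle threshold p ~ 1/n. Asymptotically E[X] ~ (c³/6)·n^{3(1−α)} = (1³/6)·n^{1.5} → ∞; triangles are abundant w.h.p.

E[X] ≈ 166.674836; in regime p = Θ(1/n^{1/2}) E[X] diverges (above the triangle threshold p ~ 1/n).


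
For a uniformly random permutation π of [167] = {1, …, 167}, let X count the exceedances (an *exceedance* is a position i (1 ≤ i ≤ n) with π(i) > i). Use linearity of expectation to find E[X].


Write X = Σ_{i=1}^{167} X_i, where X_i = 1_{π(i) > i}.
For each fixed i, π(i) is uniform over {1, …, 167} (marginal of a uniform permutation), so P[π(i) > i] = (n − i)/n. Summing: Σ_{i=1}^{167} (n − i)/n = (0 + 1 + … + 166)/167 = 167(167 − 1)/(2·167) = (167 − 1)/2.
Hence E[X] = Σ_{i=1}^{167} (167 − i)/167 = 83 ≈ 83.00000.

E[X] = 83 = 83.00000.


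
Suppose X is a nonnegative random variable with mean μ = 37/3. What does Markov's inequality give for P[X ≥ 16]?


μ = E[X] = 37/3, a = 16.
Markov: P[X ≥ 16] ≤ μ/a = (37/3)/16 = 37/48.
Numerically: ≈ 0.770833.
(Since a = 16 > μ = 12.333333, the bound 37/48 is < 1 and informative.)

P[X ≥ 16] ≤ 37/48 ≈ 0.770833.


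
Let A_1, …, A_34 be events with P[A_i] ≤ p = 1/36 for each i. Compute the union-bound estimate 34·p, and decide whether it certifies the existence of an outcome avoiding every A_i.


Union bound: P[∪_{i=1}^{34} A_i] ≤ Σ_i P[A_i] ≤ 34·p = 34·(1/36) = 17/18.
Numerically: 17/18 ≈ 0.9444.
Is 17/18 < 1? YES.
Since P[∪ A_i] ≤ 17/18 < 1, the complement has P[∩ A_i^c] ≥ 1 − 17/18 = 1/18 > 0, so some outcome avoids every A_i.

34·p = 17/18 ≈ 0.9444; existence CERTIFIED by the union bound.


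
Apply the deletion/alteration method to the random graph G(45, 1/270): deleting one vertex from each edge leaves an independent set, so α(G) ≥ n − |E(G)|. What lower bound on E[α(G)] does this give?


E[|E(G)|] = C(45, 2)·p = 990 · (1/270) = 11/3.
E[α(G)] ≥ n − E[|E(G)|] = 45 − 11/3 = 124/3.
Numerically: ≈ 41.333333.
(This is only a lower bound; the true E[α(G)] may be larger.)

E[α(G)] ≥ 124/3 ≈ 41.333333.


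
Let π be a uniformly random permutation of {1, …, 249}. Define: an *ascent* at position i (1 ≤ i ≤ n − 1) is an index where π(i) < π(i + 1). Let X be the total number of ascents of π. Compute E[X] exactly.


Write X = Σ X_I over i = 1, …, 248, with X_I the indicator of one ascent.
There are 248 indicators.
For each fixed i, the pair (π(i), π(i+1)) is a uniformly random ordered pair of distinct values from {1, …, 249}; by symmetry P[π(i) < π(i+1)] = 1/2.
By linearity: E[X] = 248 · (1/2) = (249 − 1) · (1/2) = 124 ≈ 124.000000.

E[X] = 124 = 124.000000.


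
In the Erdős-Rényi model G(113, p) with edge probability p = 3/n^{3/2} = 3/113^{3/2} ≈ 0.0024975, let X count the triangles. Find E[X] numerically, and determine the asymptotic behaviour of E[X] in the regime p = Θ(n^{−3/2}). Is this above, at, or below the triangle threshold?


Number of potential triangles: C(113, 3) = 234136.
Each occurs with probability p³ ≈ (0.0024975)³ ≈ 1.5577967e-08.
By linearity: E[X] = C(113, 3)·p³ ≈ 234136 · 1.5577967e-08 ≈ 0.00365.
Since α = 3/2 > 1, p = c/n^{3/2} = o(1/n) is below the triangle threshold p ~ 1/n. Asymptotically E[X] ~ (c³/6)·n^{3(1−α)} = (3³/6)·n^{-1.5} → 0, so by Markov's inequality G has no triangles w.h.p.

E[X] ≈ 0.00365; in regime p = Θ(1/n^{3/2}) E[X] tends to 0 (below the triangle threshold p ~ 1/n).


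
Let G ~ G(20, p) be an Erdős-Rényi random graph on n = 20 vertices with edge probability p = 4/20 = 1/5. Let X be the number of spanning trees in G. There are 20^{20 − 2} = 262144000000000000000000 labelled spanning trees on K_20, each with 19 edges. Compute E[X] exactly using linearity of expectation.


K_20 has 20^{20 − 2} = 262144000000000000000000 labelled spanning trees.
For each such spanning tree H, let X_H = 1 if all 19 edges of H are present in G. Then P[X_H = 1] = p^{19} = (1/5)^{19} = 1/19073486328125.
By linearity of expectation: E[X] = Σ_H E[X_H] = 262144000000000000000000 · p^{19} = 262144000000000000000000 · 1/19073486328125 = 68719476736/5.
Numerically: E[X] ≈ 1.3744e+10.

E[X] = 262144000000000000000000 · (1/5)^{19} = 68719476736/5 ≈ 1.3744e+10.


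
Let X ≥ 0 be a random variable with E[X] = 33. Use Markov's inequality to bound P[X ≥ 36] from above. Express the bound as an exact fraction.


μ = E[X] = 33, a = 36.
Markov: P[X ≥ 36] ≤ μ/a = (33)/36 = 11/12.
Numerically: ≈ 0.917.
(Since a = 36 > μ = 33.000, the bound 11/12 is < 1 and informative.)

P[X ≥ 36] ≤ 11/12 ≈ 0.917.


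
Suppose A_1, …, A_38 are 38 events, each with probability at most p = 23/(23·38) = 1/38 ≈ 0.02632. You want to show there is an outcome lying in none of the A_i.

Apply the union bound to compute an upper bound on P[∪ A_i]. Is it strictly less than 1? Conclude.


Union bound: P[∪_{i=1}^{38} A_i] ≤ Σ_i P[A_i] ≤ 38·p = 38·(1/38) = 1.
Numerically: 1 ≈ 1.00000.
Is 1 < 1? NO.
Since the bound 1 is ≥ 1, the union bound is uninformative here; it does NOT by itself certify existence.

38·p = 1 ≈ 1.00000; existence NOT certified by the union bound.


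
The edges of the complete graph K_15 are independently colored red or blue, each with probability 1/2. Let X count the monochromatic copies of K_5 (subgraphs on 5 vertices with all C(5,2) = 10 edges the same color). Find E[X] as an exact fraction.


Let X = Σ_S X_S over the C(15, 5) = 3003 subsets S of size 5, where X_S = 1 if the K_5 on S is monochromatic.
For a fixed S, the K_5 on S has C(5, 2) = 10 edges. P[all 10 edges red] = (1/2)^10, and likewise for blue, so P[monochromatic] = 2·(1/2)^10 = 2^{1 − 10} = 1/512.
By linearity of expectation: E[X] = C(15, 5) · 2^{1 − 10} = 3003 · 1/512 = 3003/512.
Numerically: E[X] ≈ 5.86523.

E[X] = C(15,5)·2^(1−C(5,2)) = 3003/512 ≈ 5.86523.


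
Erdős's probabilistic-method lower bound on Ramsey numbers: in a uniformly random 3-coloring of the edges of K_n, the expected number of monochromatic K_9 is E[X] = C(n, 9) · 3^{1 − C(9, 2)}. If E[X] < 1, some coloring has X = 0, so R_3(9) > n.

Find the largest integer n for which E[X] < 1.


We need C(n, 9) · 3^{1 − 36} < 1, i.e. C(n, 9) < 3^{36 − 1} = 50031545098999707.
Check values of n near the boundary:
  n = 297: C(297, 9) = 43842345008337645; 43842345008337645 < 50031545098999707? YES
  n = 298: C(298, 9) = 45207677551849890; 45207677551849890 < 50031545098999707? YES
  n = 299: C(299, 9) = 46610674441390059; 46610674441390059 < 50031545098999707? YES
  n = 300: C(300, 9) = 48052241692154700; 48052241692154700 < 50031545098999707? YES
  n = 301: C(301, 9) = 49533303936090975; 49533303936090975 < 50031545098999707? YES
  n = 302: C(302, 9) = 51054804739588650; 51054804739588650 < 50031545098999707? NO
  n = 303: C(303, 9) = 52617706925494425; 52617706925494425 < 50031545098999707? NO
  n = 304: C(304, 9) = 54222992899492560; 54222992899492560 < 50031545098999707? NO
The largest n with C(n, 9) < 50031545098999707 is n = 301 (where E[X] = 16511101312030325/16677181699666569 ≈ 0.99004). Hence R_3(9) > 301, i.e. R_3(9) ≥ 302.

Largest n = 301; hence R_3(9) > 301.


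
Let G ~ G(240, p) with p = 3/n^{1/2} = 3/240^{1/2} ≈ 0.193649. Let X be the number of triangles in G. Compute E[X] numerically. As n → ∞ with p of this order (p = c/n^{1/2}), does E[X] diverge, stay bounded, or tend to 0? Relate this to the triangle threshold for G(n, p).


Number of potential triangles: C(240, 3) = 2275280.
Each occurs with probability p³ ≈ (0.193649)³ ≈ 7.26184377e-03.
By linearity: E[X] = C(240, 3)·p³ ≈ 2275280 · 7.26184377e-03 ≈ 16522.727902.
Since α = 1/2 < 1, p = c/n^{1/2} ≫ 1/n is above the triangle threshold p ~ 1/n. Asymptotically E[X] ~ (c³/6)·n^{3(1−α)} = (3³/6)·n^{1.5} → ∞; triangles are abundant w.h.p.

E[X] ≈ 16522.727902; in regime p = Θ(1/n^{1/2}) E[X] diverges (above the triangle threshold p ~ 1/n).


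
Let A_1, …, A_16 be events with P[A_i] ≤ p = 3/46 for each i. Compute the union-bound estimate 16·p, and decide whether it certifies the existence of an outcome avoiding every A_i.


Union bound: P[∪_{i=1}^{16} A_i] ≤ Σ_i P[A_i] ≤ 16·p = 16·(3/46) = 24/23.
Numerically: 24/23 ≈ 1.0435.
Is 24/23 < 1? NO.
Since the bound 24/23 is ≥ 1, the union bound is uninformative here; it does NOT by itself certify existence.

16·p = 24/23 ≈ 1.0435; existence NOT certified by the union bound.


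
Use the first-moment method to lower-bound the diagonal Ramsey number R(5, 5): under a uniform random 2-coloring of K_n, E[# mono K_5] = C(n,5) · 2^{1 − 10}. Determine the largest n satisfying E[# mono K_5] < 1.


We need C(n, 5) · 2^{1 − 10} < 1, i.e. C(n, 5) < 2^{10 − 1} = 512.
Check values of n near the boundary:
  n = 5: C(5, 5) = 1; 1 < 512? YES
  n = 6: C(6, 5) = 6; 6 < 512? YES
  n = 7: C(7, 5) = 21; 21 < 512? YES
  n = 8: C(8, 5) = 56; 56 < 512? YES
  n = 9: C(9, 5) = 126; 126 < 512? YES
  n = 10: C(10, 5) = 252; 252 < 512? YES
  n = 11: C(11, 5) = 462; 462 < 512? YES
  n = 12: C(12, 5) = 792; 792 < 512? NO
The largest n with C(n, 5) < 512 is n = 11 (where E[X] = 231/256 ≈ 0.90234). Hence R(5, 5) > 11, i.e. R(5, 5) ≥ 12.

Largest n = 11; hence R(5, 5) > 11.


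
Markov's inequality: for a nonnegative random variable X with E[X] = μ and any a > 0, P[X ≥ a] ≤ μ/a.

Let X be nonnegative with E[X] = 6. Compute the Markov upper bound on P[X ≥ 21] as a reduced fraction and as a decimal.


μ = E[X] = 6, a = 21.
Markov: P[X ≥ 21] ≤ μ/a = (6)/21 = 2/7.
Numerically: ≈ 0.2857.
(Since a = 21 > μ = 6.0000, the bound 2/7 is < 1 and informative.)

P[X ≥ 21] ≤ 2/7 ≈ 0.2857.


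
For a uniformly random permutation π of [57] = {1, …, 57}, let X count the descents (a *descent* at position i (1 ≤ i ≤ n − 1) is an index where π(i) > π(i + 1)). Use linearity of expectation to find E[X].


Write X = Σ X_I over i = 1, …, 56, with X_I the indicator of one descent.
There are 56 indicators.
For each fixed i, the pair (π(i), π(i+1)) is a uniformly random ordered pair of distinct values from {1, …, 57}; by symmetry P[π(i) > π(i+1)] = 1/2.
By linearity: E[X] = 56 · (1/2) = (57 − 1) · (1/2) = 28 ≈ 28.0000.

E[X] = 28 = 28.0000.


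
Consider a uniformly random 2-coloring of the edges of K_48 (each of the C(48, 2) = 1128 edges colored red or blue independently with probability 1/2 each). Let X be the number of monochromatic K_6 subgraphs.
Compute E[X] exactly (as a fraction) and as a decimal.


Let X = Σ_S X_S over the C(48, 6) = 12271512 subsets S of size 6, where X_S = 1 if the K_6 on S is monochromatic.
For a fixed S, the K_6 on S has C(6, 2) = 15 edges. P[all 15 edges red] = (1/2)^15, and likewise for blue, so P[monochromatic] = 2·(1/2)^15 = 2^{1 − 15} = 1/16384.
By linearity of expectation: E[X] = C(48, 6) · 2^{1 − 15} = 12271512 · 1/16384 = 1533939/2048.
Numerically: E[X] ≈ 748.9937.

E[X] = C(48,6)·2^(1−C(6,2)) = 1533939/2048 ≈ 748.9937.


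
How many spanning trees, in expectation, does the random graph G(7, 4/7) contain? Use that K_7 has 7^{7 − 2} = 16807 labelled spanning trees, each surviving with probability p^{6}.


K_7 has 7^{7 − 2} = 16807 labelled spanning trees.
For each such spanning tree H, let X_H = 1 if all 6 edges of H are present in G. Then P[X_H = 1] = p^{6} = (4/7)^{6} = 4096/117649.
By linearity of expectation: E[X] = Σ_H E[X_H] = 16807 · p^{6} = 16807 · 4096/117649 = 4096/7.
Numerically: E[X] ≈ 585.143.

E[X] = 16807 · (4/7)^{6} = 4096/7 ≈ 585.143.


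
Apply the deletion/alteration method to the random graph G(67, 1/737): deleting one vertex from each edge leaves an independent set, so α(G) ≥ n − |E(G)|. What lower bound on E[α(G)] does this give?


E[|E(G)|] = C(67, 2)·p = 2211 · (1/737) = 3.
E[α(G)] ≥ n − E[|E(G)|] = 67 − 3 = 64.
Numerically: ≈ 64.000000.
(This is only a lower bound; the true E[α(G)] may be larger.)

E[α(G)] ≥ 64 ≈ 64.000000.


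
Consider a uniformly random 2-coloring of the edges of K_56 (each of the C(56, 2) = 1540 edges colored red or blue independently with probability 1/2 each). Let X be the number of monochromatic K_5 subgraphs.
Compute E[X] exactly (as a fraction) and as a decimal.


Let X = Σ_S X_S over the C(56, 5) = 3819816 subsets S of size 5, where X_S = 1 if the K_5 on S is monochromatic.
For a fixed S, the K_5 on S has C(5, 2) = 10 edges. P[all 10 edges red] = (1/2)^10, and likewise for blue, so P[monochromatic] = 2·(1/2)^10 = 2^{1 − 10} = 1/512.
Summing: E[X] = C(56, 5) · 2^{1 − 10} = 3819816 · 1/512 = 477477/64.
Numerically: E[X] ≈ 7460.578125.

E[X] = C(56,5)·2^(1−C(5,2)) = 477477/64 ≈ 7460.578125.


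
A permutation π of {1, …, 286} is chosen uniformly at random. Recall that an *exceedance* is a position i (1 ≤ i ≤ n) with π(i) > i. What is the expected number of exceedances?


Write X = Σ_{i=1}^{286} X_i, where X_i = 1_{π(i) > i}.
For each fixed i, π(i) is uniform over {1, …, 286} (marginal of a uniform permutation), so P[π(i) > i] = (n − i)/n. Summing: Σ_{i=1}^{286} (n − i)/n = (0 + 1 + … + 285)/286 = 286(286 − 1)/(2·286) = (286 − 1)/2.
Hence E[X] = Σ_{i=1}^{286} (286 − i)/286 = 285/2 ≈ 142.500.

E[X] = 285/2 = 142.500.


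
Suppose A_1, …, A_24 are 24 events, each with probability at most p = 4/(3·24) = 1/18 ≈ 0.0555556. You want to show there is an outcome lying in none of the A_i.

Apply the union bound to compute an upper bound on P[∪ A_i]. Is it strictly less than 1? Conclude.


Union bound: P[∪_{i=1}^{24} A_i] ≤ Σ_i P[A_i] ≤ 24·p = 24·(1/18) = 4/3.
Numerically: 4/3 ≈ 1.3333333.
Is 4/3 < 1? NO.
Since the bound 4/3 is ≥ 1, the union bound is uninformative here; it does NOT by itself certify existence.

24·p = 4/3 ≈ 1.3333333; existence NOT certified by the union bound.


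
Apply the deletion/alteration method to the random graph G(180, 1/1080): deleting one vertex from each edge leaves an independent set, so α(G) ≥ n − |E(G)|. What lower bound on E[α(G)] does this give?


E[|E(G)|] = C(180, 2)·p = 16110 · (1/1080) = 179/12.
E[α(G)] ≥ n − E[|E(G)|] = 180 − 179/12 = 1981/12.
Numerically: ≈ 165.08333.
(This is only a lower bound; the true E[α(G)] may be larger.)

E[α(G)] ≥ 1981/12 ≈ 165.08333.


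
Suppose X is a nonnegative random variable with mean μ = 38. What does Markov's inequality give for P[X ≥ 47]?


μ = E[X] = 38, a = 47.
Markov: P[X ≥ 47] ≤ μ/a = (38)/47 = 38/47.
Numerically: ≈ 0.809.
(Since a = 47 > μ = 38.000, the bound 38/47 is < 1 and informative.)

P[X ≥ 47] ≤ 38/47 ≈ 0.809.


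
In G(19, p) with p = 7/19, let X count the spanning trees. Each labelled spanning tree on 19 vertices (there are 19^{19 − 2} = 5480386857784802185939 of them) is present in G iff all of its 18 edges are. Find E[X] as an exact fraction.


K_19 has 19^{19 − 2} = 5480386857784802185939 labelled spanning trees.
For each such spanning tree H, let X_H = 1 if all 18 edges of H are present in G. Then P[X_H = 1] = p^{18} = (7/19)^{18} = 1628413597910449/104127350297911241532841.
By linearity of expectation: E[X] = Σ_H E[X_H] = 5480386857784802185939 · p^{18} = 5480386857784802185939 · 1628413597910449/104127350297911241532841 = 1628413597910449/19.
Numerically: E[X] ≈ 8.57e+13.

E[X] = 5480386857784802185939 · (7/19)^{18} = 1628413597910449/19 ≈ 8.57e+13.


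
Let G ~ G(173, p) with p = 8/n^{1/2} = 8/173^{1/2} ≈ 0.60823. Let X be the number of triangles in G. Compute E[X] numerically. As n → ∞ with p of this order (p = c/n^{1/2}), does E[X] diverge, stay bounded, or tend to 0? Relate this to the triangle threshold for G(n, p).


Number of potential triangles: C(173, 3) = 848046.
Each occurs with probability p³ ≈ (0.60823)³ ≈ 2.2500947e-01.
By linearity: E[X] = C(173, 3)·p³ ≈ 848046 · 2.2500947e-01 ≈ 190818.38521.
Since α = 1/2 < 1, p = c/n^{1/2} ≫ 1/n is above the triangle threshold p ~ 1/n. Asymptotically E[X] ~ (c³/6)·n^{3(1−α)} = (8³/6)·n^{1.5} → ∞; triangles are abundant w.h.p.

E[X] ≈ 190818.38521; in regime p = Θ(1/n^{1/2}) E[X] diverges (above the triangle threshold p ~ 1/n).


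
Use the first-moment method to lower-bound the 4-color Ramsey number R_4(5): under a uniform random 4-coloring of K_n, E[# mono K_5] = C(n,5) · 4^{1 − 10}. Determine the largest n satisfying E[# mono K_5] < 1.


We need C(n, 5) · 4^{1 − 10} < 1, i.e. C(n, 5) < 4^{10 − 1} = 262144.
Check values of n near the boundary:
  n = 30: C(30, 5) = 142506; 142506 < 262144? YES
  n = 31: C(31, 5) = 169911; 169911 < 262144? YES
  n = 32: C(32, 5) = 201376; 201376 < 262144? YES
  n = 33: C(33, 5) = 237336; 237336 < 262144? YES
  n = 34: C(34, 5) = 278256; 278256 < 262144? NO
The largest n with C(n, 5) < 262144 is n = 33 (where E[X] = 29667/32768 ≈ 0.905). Hence R_4(5) > 33, i.e. R_4(5) ≥ 34.

Largest n = 33; hence R_4(5) > 33.


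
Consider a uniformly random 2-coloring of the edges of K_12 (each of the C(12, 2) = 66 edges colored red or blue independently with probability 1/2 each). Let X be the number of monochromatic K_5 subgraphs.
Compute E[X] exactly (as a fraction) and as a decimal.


Let X = Σ_S X_S over the C(12, 5) = 792 subsets S of size 5, where X_S = 1 if the K_5 on S is monochromatic.
For a fixed S, the K_5 on S has C(5, 2) = 10 edges. P[all 10 edges red] = (1/2)^10, and likewise for blue, so P[monochromatic] = 2·(1/2)^10 = 2^{1 − 10} = 1/512.
By linearity of expectation: E[X] = C(12, 5) · 2^{1 − 10} = 792 · 1/512 = 99/64.
Numerically: E[X] ≈ 1.547.

E[X] = C(12,5)·2^(1−C(5,2)) = 99/64 ≈ 1.547.


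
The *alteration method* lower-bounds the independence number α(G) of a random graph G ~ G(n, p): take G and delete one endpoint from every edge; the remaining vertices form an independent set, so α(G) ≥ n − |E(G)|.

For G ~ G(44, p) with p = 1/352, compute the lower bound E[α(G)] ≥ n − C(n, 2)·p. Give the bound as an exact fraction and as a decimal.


E[|E(G)|] = C(44, 2)·p = 946 · (1/352) = 43/16.
E[α(G)] ≥ n − E[|E(G)|] = 44 − 43/16 = 661/16.
Numerically: ≈ 41.3125.
(This is only a lower bound; the true E[α(G)] may be larger.)

E[α(G)] ≥ 661/16 ≈ 41.3125.


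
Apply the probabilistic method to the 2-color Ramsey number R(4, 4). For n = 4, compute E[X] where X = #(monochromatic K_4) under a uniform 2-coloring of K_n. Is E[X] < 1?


E[X] = C(4, 4) · 2^{1 − 6} = 1 · 2^{−5} = 1/32.
As a reduced fraction: E[X] = 1/32 ≈ 0.03125.
Is E[X] < 1? YES.
Since E[X] < 1, there exists a 2-coloring of K_{4} with no monochromatic K_4; hence R(4, 4) > 4.

E[X] = 1/32 ≈ 0.03125; E[X] < 1, so R(4, 4) > 4.


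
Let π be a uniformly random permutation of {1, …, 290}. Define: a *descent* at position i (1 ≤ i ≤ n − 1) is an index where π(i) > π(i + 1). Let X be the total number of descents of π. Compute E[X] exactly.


Write X = Σ X_I over i = 1, …, 289, with X_I the indicator of one descent.
There are 289 indicators.
For each fixed i, the pair (π(i), π(i+1)) is a uniformly random ordered pair of distinct values from {1, …, 290}; by symmetry P[π(i) > π(i+1)] = 1/2.
By linearity: E[X] = 289 · (1/2) = (290 − 1) · (1/2) = 289/2 ≈ 144.500000.

E[X] = 289/2 = 144.500000.


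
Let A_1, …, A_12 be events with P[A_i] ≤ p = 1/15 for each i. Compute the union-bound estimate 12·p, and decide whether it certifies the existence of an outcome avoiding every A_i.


Union bound: P[∪_{i=1}^{12} A_i] ≤ Σ_i P[A_i] ≤ 12·p = 12·(1/15) = 4/5.
Numerically: 4/5 ≈ 0.8000000.
Is 4/5 < 1? YES.
Since P[∪ A_i] ≤ 4/5 < 1, the complement has P[∩ A_i^c] ≥ 1 − 4/5 = 1/5 > 0, so some outcome avoids every A_i.

12·p = 4/5 ≈ 0.8000000; existence CERTIFIED by the union bound.


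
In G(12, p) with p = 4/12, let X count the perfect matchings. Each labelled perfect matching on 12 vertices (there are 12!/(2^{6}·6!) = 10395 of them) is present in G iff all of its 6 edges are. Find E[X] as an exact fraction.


K_12 has 12!/(2^{6}·6!) = 10395 labelled perfect matchings.
For each such perfect matching H, let X_H = 1 if all 6 edges of H are present in G. Then P[X_H = 1] = p^{6} = (1/3)^{6} = 1/729.
By linearity of expectation: E[X] = Σ_H E[X_H] = 10395 · p^{6} = 10395 · 1/729 = 385/27.
Numerically: E[X] ≈ 14.259.

E[X] = 10395 · (1/3)^{6} = 385/27 ≈ 14.259.


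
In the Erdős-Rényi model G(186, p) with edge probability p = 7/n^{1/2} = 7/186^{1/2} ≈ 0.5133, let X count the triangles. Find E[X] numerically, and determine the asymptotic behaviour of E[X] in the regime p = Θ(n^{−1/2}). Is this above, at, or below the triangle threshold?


Number of potential triangles: C(186, 3) = 1055240.
Each occurs with probability p³ ≈ (0.5133)³ ≈ 1.352149e-01.
By linearity: E[X] = C(186, 3)·p³ ≈ 1055240 · 1.352149e-01 ≈ 142684.2211.
Since α = 1/2 < 1, p = c/n^{1/2} ≫ 1/n is above the triangle threshold p ~ 1/n. Asymptotically E[X] ~ (c³/6)·n^{3(1−α)} = (7³/6)·n^{1.5} → ∞; triangles are abundant w.h.p.

E[X] ≈ 142684.2211; in regime p = Θ(1/n^{1/2}) E[X] diverges (above the triangle threshold p ~ 1/n).


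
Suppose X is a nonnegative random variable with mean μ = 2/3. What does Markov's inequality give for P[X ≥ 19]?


μ = E[X] = 2/3, a = 19.
Markov: P[X ≥ 19] ≤ μ/a = (2/3)/19 = 2/57.
Numerically: ≈ 0.035088.
(Since a = 19 > μ = 0.666667, the bound 2/57 is < 1 and informative.)

P[X ≥ 19] ≤ 2/57 ≈ 0.035088.


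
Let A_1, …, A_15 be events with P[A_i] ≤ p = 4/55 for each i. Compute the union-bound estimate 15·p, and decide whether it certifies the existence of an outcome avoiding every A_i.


Union bound: P[∪_{i=1}^{15} A_i] ≤ Σ_i P[A_i] ≤ 15·p = 15·(4/55) = 12/11.
Numerically: 12/11 ≈ 1.0909091.
Is 12/11 < 1? NO.
Since the bound 12/11 is ≥ 1, the union bound is uninformative here; it does NOT by itself certify existence.

15·p = 12/11 ≈ 1.0909091; existence NOT certified by the union bound.


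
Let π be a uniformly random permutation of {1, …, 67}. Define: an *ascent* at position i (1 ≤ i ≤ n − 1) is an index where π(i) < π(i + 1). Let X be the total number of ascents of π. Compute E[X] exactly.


Write X = Σ X_I over i = 1, …, 66, with X_I the indicator of one ascent.
There are 66 indicators.
For each fixed i, the pair (π(i), π(i+1)) is a uniformly random ordered pair of distinct values from {1, …, 67}; by symmetry P[π(i) < π(i+1)] = 1/2.
By linearity: E[X] = 66 · (1/2) = (67 − 1) · (1/2) = 33 ≈ 33.000.

E[X] = 33 = 33.000.


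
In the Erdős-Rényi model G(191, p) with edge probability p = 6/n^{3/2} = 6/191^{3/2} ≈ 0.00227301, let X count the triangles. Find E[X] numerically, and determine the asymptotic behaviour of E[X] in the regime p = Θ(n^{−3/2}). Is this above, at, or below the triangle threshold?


Number of potential triangles: C(191, 3) = 1143135.
Each occurs with probability p³ ≈ (0.00227301)³ ≈ 1.17436635e-08.
By linearity: E[X] = C(191, 3)·p³ ≈ 1143135 · 1.17436635e-08 ≈ 0.013425.
Since α = 3/2 > 1, p = c/n^{3/2} = o(1/n) is below the triangle threshold p ~ 1/n. Asymptotically E[X] ~ (c³/6)·n^{3(1−α)} = (6³/6)·n^{-1.5} → 0, so by Markov's inequality G has no triangles w.h.p.

E[X] ≈ 0.013425; in regime p = Θ(1/n^{3/2}) E[X] tends to 0 (below the triangle threshold p ~ 1/n).


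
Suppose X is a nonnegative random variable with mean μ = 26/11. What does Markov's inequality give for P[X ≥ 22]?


μ = E[X] = 26/11, a = 22.
Markov: P[X ≥ 22] ≤ μ/a = (26/11)/22 = 13/121.
Numerically: ≈ 0.107.
(Since a = 22 > μ = 2.364, the bound 13/121 is < 1 and informative.)

P[X ≥ 22] ≤ 13/121 ≈ 0.107.


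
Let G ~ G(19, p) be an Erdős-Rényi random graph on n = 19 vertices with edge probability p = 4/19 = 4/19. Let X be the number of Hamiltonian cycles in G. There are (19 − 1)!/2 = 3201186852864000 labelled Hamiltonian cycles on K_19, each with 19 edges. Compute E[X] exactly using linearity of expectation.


K_19 has (19 − 1)!/2 = 3201186852864000 labelled Hamiltonian cycles.
For each such Hamiltonian cycle H, let X_H = 1 if all 19 edges of H are present in G. Then P[X_H = 1] = p^{19} = (4/19)^{19} = 274877906944/1978419655660313589123979.
By linearity of expectation: E[X] = Σ_H E[X_H] = 3201186852864000 · p^{19} = 3201186852864000 · 274877906944/1978419655660313589123979 = 879935541851906811887616000/1978419655660313589123979.
Numerically: E[X] ≈ 444.767.

E[X] = 3201186852864000 · (4/19)^{19} = 879935541851906811887616000/1978419655660313589123979 ≈ 444.767.


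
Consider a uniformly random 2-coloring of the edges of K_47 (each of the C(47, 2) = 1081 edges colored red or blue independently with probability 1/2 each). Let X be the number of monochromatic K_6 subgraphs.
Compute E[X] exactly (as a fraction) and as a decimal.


Let X = Σ_S X_S over the C(47, 6) = 10737573 subsets S of size 6, where X_S = 1 if the K_6 on S is monochromatic.
For a fixed S, the K_6 on S has C(6, 2) = 15 edges. P[all 15 edges red] = (1/2)^15, and likewise for blue, so P[monochromatic] = 2·(1/2)^15 = 2^{1 − 15} = 1/16384.
Summing: E[X] = C(47, 6) · 2^{1 − 15} = 10737573 · 1/16384 = 10737573/16384.
Numerically: E[X] ≈ 655.369.

E[X] = C(47,6)·2^(1−C(6,2)) = 10737573/16384 ≈ 655.369.


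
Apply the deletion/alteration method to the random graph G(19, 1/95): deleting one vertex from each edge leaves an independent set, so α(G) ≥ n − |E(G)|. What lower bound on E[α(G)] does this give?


E[|E(G)|] = C(19, 2)·p = 171 · (1/95) = 9/5.
E[α(G)] ≥ n − E[|E(G)|] = 19 − 9/5 = 86/5.
Numerically: ≈ 17.2000.
(This is only a lower bound; the true E[α(G)] may be larger.)

E[α(G)] ≥ 86/5 ≈ 17.2000.


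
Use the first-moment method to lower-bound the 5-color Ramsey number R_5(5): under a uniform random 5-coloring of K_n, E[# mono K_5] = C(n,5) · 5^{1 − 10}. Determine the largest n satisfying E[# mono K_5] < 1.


We need C(n, 5) · 5^{1 − 10} < 1, i.e. C(n, 5) < 5^{10 − 1} = 1953125.
Check values of n near the boundary:
  n = 43: C(43, 5) = 962598; 962598 < 1953125? YES
  n = 44: C(44, 5) = 1086008; 1086008 < 1953125? YES
  n = 45: C(45, 5) = 1221759; 1221759 < 1953125? YES
  n = 46: C(46, 5) = 1370754; 1370754 < 1953125? YES
  n = 47: C(47, 5) = 1533939; 1533939 < 1953125? YES
  n = 48: C(48, 5) = 1712304; 1712304 < 1953125? YES
  n = 49: C(49, 5) = 1906884; 1906884 < 1953125? YES
  n = 50: C(50, 5) = 2118760; 2118760 < 1953125? NO
The largest n with C(n, 5) < 1953125 is n = 49 (where E[X] = 1906884/1953125 ≈ 0.97632). Hence R_5(5) > 49, i.e. R_5(5) ≥ 50.

Largest n = 49; hence R_5(5) > 49.


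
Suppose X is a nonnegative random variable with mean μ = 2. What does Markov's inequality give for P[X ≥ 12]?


μ = E[X] = 2, a = 12.
Markov: P[X ≥ 12] ≤ μ/a = (2)/12 = 1/6.
Numerically: ≈ 0.166667.
(Since a = 12 > μ = 2.000000, the bound 1/6 is < 1 and informative.)

P[X ≥ 12] ≤ 1/6 ≈ 0.166667.


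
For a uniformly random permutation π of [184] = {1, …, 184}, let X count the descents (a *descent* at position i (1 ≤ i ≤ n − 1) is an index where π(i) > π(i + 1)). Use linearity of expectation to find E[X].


Write X = Σ X_I over i = 1, …, 183, with X_I the indicator of one descent.
There are 183 indicators.
For each fixed i, the pair (π(i), π(i+1)) is a uniformly random ordered pair of distinct values from {1, …, 184}; by symmetry P[π(i) > π(i+1)] = 1/2.
By linearity: E[X] = 183 · (1/2) = (184 − 1) · (1/2) = 183/2 ≈ 91.500000.

E[X] = 183/2 = 91.500000.


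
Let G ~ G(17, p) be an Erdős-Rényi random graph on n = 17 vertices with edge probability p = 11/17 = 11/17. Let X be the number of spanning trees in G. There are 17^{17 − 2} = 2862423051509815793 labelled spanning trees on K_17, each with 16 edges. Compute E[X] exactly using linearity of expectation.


K_17 has 17^{17 − 2} = 2862423051509815793 labelled spanning trees.
For each such spanning tree H, let X_H = 1 if all 16 edges of H are present in G. Then P[X_H = 1] = p^{16} = (11/17)^{16} = 45949729863572161/48661191875666868481.
Summing the indicators: E[X] = Σ_H E[X_H] = 2862423051509815793 · p^{16} = 2862423051509815793 · 45949729863572161/48661191875666868481 = 45949729863572161/17.
Numerically: E[X] ≈ 2.7e+15.

E[X] = 2862423051509815793 · (11/17)^{16} = 45949729863572161/17 ≈ 2.7e+15.


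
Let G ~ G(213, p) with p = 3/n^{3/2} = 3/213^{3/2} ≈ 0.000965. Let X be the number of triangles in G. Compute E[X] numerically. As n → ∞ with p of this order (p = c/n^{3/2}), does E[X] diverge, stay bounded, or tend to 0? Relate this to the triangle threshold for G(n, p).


Number of potential triangles: C(213, 3) = 1587986.
Each occurs with probability p³ ≈ (0.000965)³ ≈ 8.98784e-10.
By linearity: E[X] = C(213, 3)·p³ ≈ 1587986 · 8.98784e-10 ≈ 0.001.
Since α = 3/2 > 1, p = c/n^{3/2} = o(1/n) is below the triangle threshold p ~ 1/n. Asymptotically E[X] ~ (c³/6)·n^{3(1−α)} = (3³/6)·n^{-1.5} → 0, so by Markov's inequality G has no triangles w.h.p.

E[X] ≈ 0.001; in regime p = Θ(1/n^{3/2}) E[X] tends to 0 (below the triangle threshold p ~ 1/n).


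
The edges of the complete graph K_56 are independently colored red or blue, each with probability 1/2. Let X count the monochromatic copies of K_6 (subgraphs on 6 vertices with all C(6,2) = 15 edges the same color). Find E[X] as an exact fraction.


Let X = Σ_S X_S over the C(56, 6) = 32468436 subsets S of size 6, where X_S = 1 if the K_6 on S is monochromatic.
For a fixed S, the K_6 on S has C(6, 2) = 15 edges. P[all 15 edges red] = (1/2)^15, and likewise for blue, so P[monochromatic] = 2·(1/2)^15 = 2^{1 − 15} = 1/16384.
By linearity of expectation: E[X] = C(56, 6) · 2^{1 − 15} = 32468436 · 1/16384 = 8117109/4096.
Numerically: E[X] ≈ 1981.716.

E[X] = C(56,6)·2^(1−C(6,2)) = 8117109/4096 ≈ 1981.716.


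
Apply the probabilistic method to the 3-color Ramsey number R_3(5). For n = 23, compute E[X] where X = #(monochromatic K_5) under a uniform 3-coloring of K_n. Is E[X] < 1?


E[X] = C(23, 5) · 3^{1 − 10} = 33649 · 3^{−9} = 33649/19683.
As a reduced fraction: E[X] = 33649/19683 ≈ 1.7095.
Is E[X] < 1? NO.
Since E[X] ≥ 1, the first-moment bound is inconclusive at n = 23; it does NOT by itself certify R_3(5) > 23.

E[X] = 33649/19683 ≈ 1.7095; E[X] ≥ 1; first-moment method inconclusive here.


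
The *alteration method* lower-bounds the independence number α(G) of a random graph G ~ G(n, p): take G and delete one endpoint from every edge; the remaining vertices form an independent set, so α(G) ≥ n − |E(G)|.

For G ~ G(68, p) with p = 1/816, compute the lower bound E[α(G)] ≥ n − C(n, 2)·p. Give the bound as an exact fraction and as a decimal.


E[|E(G)|] = C(68, 2)·p = 2278 · (1/816) = 67/24.
E[α(G)] ≥ n − E[|E(G)|] = 68 − 67/24 = 1565/24.
Numerically: ≈ 65.208.
(This is only a lower bound; the true E[α(G)] may be larger.)

E[α(G)] ≥ 1565/24 ≈ 65.208.


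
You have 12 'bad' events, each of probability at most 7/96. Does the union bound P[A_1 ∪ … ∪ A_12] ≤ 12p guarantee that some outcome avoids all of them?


Union bound: P[∪_{i=1}^{12} A_i] ≤ Σ_i P[A_i] ≤ 12·p = 12·(7/96) = 7/8.
Numerically: 7/8 ≈ 0.8750.
Is 7/8 < 1? YES.
Since P[∪ A_i] ≤ 7/8 < 1, the complement has P[∩ A_i^c] ≥ 1 − 7/8 = 1/8 > 0, so some outcome avoids every A_i.

12·p = 7/8 ≈ 0.8750; existence CERTIFIED by the union bound.


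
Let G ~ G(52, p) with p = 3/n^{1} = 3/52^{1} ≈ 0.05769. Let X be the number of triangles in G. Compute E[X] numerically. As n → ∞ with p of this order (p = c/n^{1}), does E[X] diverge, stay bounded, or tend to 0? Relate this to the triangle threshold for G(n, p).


Number of potential triangles: C(52, 3) = 22100.
Each occurs with probability p³ ≈ (0.05769)³ ≈ 1.920232e-04.
By linearity: E[X] = C(52, 3)·p³ ≈ 22100 · 1.920232e-04 ≈ 4.2437.
Here α = 1, so p = 3/n is exactly at the triangle threshold p ~ 1/n. Asymptotically E[X] → c³/6 = 3³/6 = 9/2 ≈ 4.5000, a bounded constant. In this regime the triangle count is asymptotically Poisson(c³/6).

E[X] ≈ 4.2437; in regime p = Θ(1/n^{1}) E[X] stays bounded (at the triangle threshold p ~ 1/n).


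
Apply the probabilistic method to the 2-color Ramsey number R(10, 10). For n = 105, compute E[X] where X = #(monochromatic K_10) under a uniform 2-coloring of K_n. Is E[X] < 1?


E[X] = C(105, 10) · 2^{1 − 45} = 28848458598960 · 2^{−44} = 28848458598960/17592186044416.
As a reduced fraction: E[X] = 1803028662435/1099511627776 ≈ 1.6398450.
Is E[X] < 1? NO.
Since E[X] ≥ 1, the first-moment bound is inconclusive at n = 105; it does NOT by itself certify R(10, 10) > 105.

E[X] = 1803028662435/1099511627776 ≈ 1.6398450; E[X] ≥ 1; first-moment method inconclusive here.


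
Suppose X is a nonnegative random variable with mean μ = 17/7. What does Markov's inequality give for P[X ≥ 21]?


μ = E[X] = 17/7, a = 21.
Markov: P[X ≥ 21] ≤ μ/a = (17/7)/21 = 17/147.
Numerically: ≈ 0.11565.
(Since a = 21 > μ = 2.42857, the bound 17/147 is < 1 and informative.)

P[X ≥ 21] ≤ 17/147 ≈ 0.11565.


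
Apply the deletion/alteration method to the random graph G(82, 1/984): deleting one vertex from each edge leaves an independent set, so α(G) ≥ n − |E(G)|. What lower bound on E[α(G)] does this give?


E[|E(G)|] = C(82, 2)·p = 3321 · (1/984) = 27/8.
E[α(G)] ≥ n − E[|E(G)|] = 82 − 27/8 = 629/8.
Numerically: ≈ 78.625.
(This is only a lower bound; the true E[α(G)] may be larger.)

E[α(G)] ≥ 629/8 ≈ 78.625.


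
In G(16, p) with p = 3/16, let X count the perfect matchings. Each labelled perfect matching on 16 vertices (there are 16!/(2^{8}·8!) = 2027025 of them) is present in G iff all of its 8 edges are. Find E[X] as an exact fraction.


K_16 has 16!/(2^{8}·8!) = 2027025 labelled perfect matchings.
For each such perfect matching H, let X_H = 1 if all 8 edges of H are present in G. Then P[X_H = 1] = p^{8} = (3/16)^{8} = 6561/4294967296.
By linearity of expectation: E[X] = Σ_H E[X_H] = 2027025 · p^{8} = 2027025 · 6561/4294967296 = 13299311025/4294967296.
Numerically: E[X] ≈ 3.0965.

E[X] = 2027025 · (3/16)^{8} = 13299311025/4294967296 ≈ 3.0965.


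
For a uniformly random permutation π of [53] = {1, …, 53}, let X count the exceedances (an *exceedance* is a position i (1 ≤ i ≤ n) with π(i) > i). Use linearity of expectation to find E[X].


Write X = Σ_{i=1}^{53} X_i, where X_i = 1_{π(i) > i}.
For each fixed i, π(i) is uniform over {1, …, 53} (marginal of a uniform permutation), so P[π(i) > i] = (n − i)/n. Summing: Σ_{i=1}^{53} (n − i)/n = (0 + 1 + … + 52)/53 = 53(53 − 1)/(2·53) = (53 − 1)/2.
Hence E[X] = Σ_{i=1}^{53} (53 − i)/53 = 26 ≈ 26.0000.

E[X] = 26 = 26.0000.


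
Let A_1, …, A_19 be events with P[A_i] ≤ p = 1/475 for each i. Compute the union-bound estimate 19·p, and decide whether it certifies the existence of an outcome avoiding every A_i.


Union bound: P[∪_{i=1}^{19} A_i] ≤ Σ_i P[A_i] ≤ 19·p = 19·(1/475) = 1/25.
Numerically: 1/25 ≈ 0.0400.
Is 1/25 < 1? YES.
Since P[∪ A_i] ≤ 1/25 < 1, the complement has P[∩ A_i^c] ≥ 1 − 1/25 = 24/25 > 0, so some outcome avoids every A_i.

19·p = 1/25 ≈ 0.0400; existence CERTIFIED by the union bound.
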